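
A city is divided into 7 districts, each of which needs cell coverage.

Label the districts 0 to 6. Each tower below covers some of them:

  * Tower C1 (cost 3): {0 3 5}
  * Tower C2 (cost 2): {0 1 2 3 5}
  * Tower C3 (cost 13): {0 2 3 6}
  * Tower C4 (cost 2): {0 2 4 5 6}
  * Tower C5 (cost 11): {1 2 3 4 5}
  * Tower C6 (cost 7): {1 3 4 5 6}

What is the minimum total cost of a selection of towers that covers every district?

C2, C4 together cover every district (C2 ∪ C4 = {0, 1, 2, 3, 4, 5, 6}); total cost 2 + 2 = 4.
No covering selection has total cost below 4.

4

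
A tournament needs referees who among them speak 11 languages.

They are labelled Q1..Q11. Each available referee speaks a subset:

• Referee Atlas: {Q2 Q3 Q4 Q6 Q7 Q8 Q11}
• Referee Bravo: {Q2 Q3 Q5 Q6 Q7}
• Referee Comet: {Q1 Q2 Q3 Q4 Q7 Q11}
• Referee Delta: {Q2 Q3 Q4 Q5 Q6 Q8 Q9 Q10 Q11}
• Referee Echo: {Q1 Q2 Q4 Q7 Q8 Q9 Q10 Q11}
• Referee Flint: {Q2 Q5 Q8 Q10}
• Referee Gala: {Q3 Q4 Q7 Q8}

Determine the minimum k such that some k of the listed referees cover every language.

Take {Bravo, Echo}. Their union is {Q1, Q2, Q3, Q4, Q5, Q6, Q7, Q8, Q9, Q10, Q11}, which is all 11 languages.
No single referee has all 11 languages (the largest, Delta, has 9), so 2 is optimal.

2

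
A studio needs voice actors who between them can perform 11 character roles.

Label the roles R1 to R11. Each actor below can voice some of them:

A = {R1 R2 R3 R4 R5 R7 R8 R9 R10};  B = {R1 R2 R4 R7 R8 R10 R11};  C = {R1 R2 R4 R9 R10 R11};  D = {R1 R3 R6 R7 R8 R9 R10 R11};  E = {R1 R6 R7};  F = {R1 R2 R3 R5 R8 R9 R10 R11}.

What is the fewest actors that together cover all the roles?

2

A and D together: A ∪ D = {R1, R2, R3, R4, R5, R6, R7, R8, R9, R10, R11} — every role is covered.
No single actor has all 11 roles (the largest, A, has 9), so 2 is optimal.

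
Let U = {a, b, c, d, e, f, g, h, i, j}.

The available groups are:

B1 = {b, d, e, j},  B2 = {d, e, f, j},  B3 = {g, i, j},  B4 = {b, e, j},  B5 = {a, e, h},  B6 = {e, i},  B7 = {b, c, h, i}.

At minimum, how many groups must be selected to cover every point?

B2 and B3 and B5 and B7 together: B2 ∪ B3 ∪ B5 ∪ B7 = {a, b, c, d, e, f, g, h, i, j} — every point is covered.
Only B5 contains a, so B5 is forced; the remaining 7 points need at least 3 more groups (each remaining group adds at most 3) — so at least 4 groups are needed, and 4 is optimal.

4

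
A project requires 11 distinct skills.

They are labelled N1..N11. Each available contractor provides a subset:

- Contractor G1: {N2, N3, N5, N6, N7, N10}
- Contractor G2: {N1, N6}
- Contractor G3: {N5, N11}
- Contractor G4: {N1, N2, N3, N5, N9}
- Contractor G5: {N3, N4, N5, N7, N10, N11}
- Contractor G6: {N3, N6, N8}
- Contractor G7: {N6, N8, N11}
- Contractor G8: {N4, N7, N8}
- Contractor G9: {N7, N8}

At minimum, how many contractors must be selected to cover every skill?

3

G4 and G5 and G6 together: G4 ∪ G5 ∪ G6 = {N1, N2, N3, N4, N5, N6, N7, N8, N9, N10, N11} — every skill is covered.
Only G4 contains N9, so G4 is forced; the remaining 6 skills need at least 2 more contractors (each remaining contractor adds at most 4) — so at least 3 contractors are needed, and 3 is optimal.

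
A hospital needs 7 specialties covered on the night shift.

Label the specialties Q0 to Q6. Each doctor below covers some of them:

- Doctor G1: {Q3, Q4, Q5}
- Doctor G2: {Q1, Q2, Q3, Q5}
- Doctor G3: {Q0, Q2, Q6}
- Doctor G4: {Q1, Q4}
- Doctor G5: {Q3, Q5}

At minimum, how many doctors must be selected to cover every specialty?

3

Take {G1, G2, G3}. Their union is {Q0, Q1, Q2, Q3, Q4, Q5, Q6}, which is all 7 specialties.
Only G3 contains Q0, so G3 is forced; the remaining 4 specialties need at least 2 more doctors (each remaining doctor adds at most 3) — so at least 3 doctors are needed, and 3 is optimal.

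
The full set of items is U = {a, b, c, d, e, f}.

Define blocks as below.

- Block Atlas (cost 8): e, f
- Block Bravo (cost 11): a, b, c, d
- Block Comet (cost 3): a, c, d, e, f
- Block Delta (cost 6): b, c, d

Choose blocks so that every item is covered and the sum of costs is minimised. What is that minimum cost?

9

Comet, Delta together cover every item (Comet ∪ Delta = {a, b, c, d, e, f}); total cost 3 + 6 = 9.
No covering selection has total cost below 9.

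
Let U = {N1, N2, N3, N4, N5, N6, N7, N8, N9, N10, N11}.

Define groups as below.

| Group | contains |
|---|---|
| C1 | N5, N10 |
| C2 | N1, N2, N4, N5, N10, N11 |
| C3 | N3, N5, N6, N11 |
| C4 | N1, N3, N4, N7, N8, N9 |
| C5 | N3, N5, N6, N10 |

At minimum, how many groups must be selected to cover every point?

Take {C2, C4, C5}. Their union is {N1, N2, N3, N4, N5, N6, N7, N8, N9, N10, N11}, which is all 11 points.
Only C2 contains N2, so C2 is forced; the remaining 5 points need at least 2 more groups (each remaining group adds at most 4) — so at least 3 groups are needed, and 3 is optimal.

3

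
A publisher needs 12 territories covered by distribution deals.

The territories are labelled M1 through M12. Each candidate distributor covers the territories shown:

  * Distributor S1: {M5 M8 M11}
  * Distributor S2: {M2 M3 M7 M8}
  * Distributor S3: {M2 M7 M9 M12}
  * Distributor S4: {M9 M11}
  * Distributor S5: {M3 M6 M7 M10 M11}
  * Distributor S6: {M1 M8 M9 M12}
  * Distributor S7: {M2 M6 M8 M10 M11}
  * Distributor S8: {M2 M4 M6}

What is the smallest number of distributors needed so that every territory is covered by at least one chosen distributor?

4

Take {S1, S5, S6, S8}. Their union is {M1, M2, M3, M4, M5, M6, M7, M8, M9, M10, M11, M12}, which is all 12 territories.
Only S8 contains M4, so S8 is forced; the remaining 9 territories need at least 3 more distributors (each remaining distributor adds at most 4) — so at least 4 distributors are needed, and 4 is optimal.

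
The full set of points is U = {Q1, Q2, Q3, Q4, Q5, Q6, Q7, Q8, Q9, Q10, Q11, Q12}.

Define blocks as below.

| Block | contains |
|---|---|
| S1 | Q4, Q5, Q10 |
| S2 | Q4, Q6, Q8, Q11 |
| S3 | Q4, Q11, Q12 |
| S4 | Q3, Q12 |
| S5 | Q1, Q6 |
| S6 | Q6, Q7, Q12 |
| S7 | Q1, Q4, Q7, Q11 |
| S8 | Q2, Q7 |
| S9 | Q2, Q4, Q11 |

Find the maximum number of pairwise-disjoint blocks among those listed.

4

S1, S4, S5, S8 are pairwise disjoint (S1={Q4,Q5,Q10}; S4={Q3,Q12}; S5={Q1,Q6}; S8={Q2,Q7}).
Every remaining block overlaps one of these, and no 5 of the listed blocks are pairwise disjoint, so 4 is the maximum.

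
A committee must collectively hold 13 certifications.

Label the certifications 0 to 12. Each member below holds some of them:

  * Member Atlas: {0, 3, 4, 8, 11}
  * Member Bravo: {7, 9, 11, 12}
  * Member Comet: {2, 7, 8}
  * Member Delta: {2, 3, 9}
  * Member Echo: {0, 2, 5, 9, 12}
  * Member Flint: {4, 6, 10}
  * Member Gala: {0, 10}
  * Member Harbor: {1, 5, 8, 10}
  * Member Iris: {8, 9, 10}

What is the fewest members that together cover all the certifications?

5

Bravo and Delta and Flint and Gala and Harbor together: Bravo ∪ Delta ∪ Flint ∪ Gala ∪ Harbor = {0, 1, 2, 3, 4, 5, 6, 7, 8, 9, 10, 11, 12} — every certification is covered.
No 4 of the 9 members cover everything (all 126 combinations miss at least one certification), so 5 is optimal.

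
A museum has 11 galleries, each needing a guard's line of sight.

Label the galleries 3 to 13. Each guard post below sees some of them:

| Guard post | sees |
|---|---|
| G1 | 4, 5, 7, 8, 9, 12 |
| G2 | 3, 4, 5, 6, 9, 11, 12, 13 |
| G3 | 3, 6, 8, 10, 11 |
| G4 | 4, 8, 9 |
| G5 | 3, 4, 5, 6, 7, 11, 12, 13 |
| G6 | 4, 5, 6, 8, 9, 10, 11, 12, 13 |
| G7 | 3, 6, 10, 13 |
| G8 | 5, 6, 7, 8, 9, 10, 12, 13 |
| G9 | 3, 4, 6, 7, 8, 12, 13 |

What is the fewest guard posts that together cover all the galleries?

2

Take {G6, G9}. Their union is {3, 4, 5, 6, 7, 8, 9, 10, 11, 12, 13}, which is all 11 galleries.
No single guard post has all 11 galleries (the largest, G6, has 9), so 2 is optimal.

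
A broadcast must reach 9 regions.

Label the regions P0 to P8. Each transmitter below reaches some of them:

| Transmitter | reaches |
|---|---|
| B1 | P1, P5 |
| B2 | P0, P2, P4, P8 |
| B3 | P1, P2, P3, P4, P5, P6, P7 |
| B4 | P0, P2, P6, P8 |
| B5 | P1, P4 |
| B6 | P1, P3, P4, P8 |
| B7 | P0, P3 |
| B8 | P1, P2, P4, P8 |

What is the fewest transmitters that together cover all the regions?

2

B3 and B4 together: B3 ∪ B4 = {P0, P1, P2, P3, P4, P5, P6, P7, P8} — every region is covered.
No single transmitter has all 9 regions (the largest, B3, has 7), so 2 is optimal.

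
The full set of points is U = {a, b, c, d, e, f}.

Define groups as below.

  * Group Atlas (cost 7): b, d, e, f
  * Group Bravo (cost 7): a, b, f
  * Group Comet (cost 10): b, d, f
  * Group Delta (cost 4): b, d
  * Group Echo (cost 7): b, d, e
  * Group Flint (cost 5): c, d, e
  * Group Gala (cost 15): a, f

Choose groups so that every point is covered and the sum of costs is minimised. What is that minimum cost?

Bravo, Flint together cover every point (Bravo ∪ Flint = {a, b, c, d, e, f}); total cost 7 + 5 = 12.
No covering selection has total cost below 12.

12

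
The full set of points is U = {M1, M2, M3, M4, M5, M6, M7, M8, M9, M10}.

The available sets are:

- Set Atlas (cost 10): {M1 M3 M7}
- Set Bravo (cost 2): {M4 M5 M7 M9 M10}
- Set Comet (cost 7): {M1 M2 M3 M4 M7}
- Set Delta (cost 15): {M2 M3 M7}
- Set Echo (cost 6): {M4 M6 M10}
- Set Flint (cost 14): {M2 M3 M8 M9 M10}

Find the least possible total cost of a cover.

Bravo, Comet, Echo, Flint together cover every point (Bravo ∪ Comet ∪ Echo ∪ Flint = {M1, M2, M3, M4, M5, M6, M7, M8, M9, M10}); total cost 2 + 7 + 6 + 14 = 29.
No covering selection has total cost below 29.

29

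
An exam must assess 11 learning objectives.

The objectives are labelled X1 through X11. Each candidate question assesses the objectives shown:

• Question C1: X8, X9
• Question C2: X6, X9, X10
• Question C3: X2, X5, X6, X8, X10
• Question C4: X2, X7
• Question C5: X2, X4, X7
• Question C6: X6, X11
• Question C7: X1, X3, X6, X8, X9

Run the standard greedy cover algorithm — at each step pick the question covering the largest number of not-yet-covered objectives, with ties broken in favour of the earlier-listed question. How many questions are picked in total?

4

Greedy: pick C3 (covers 5 new) → pick C7 (covers 3 new) → pick C5 (covers 2 new) → pick C6 (covers 1 new). Total picks: 4.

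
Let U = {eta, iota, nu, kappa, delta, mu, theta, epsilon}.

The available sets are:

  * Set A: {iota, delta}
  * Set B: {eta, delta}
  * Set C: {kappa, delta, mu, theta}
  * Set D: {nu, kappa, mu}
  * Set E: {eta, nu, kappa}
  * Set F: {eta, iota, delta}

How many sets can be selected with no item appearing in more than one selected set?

2

A, E are pairwise disjoint (A={iota,delta}; E={eta,nu,kappa}).
Every remaining set overlaps one of these, and no 3 of the listed sets are pairwise disjoint, so 2 is the maximum.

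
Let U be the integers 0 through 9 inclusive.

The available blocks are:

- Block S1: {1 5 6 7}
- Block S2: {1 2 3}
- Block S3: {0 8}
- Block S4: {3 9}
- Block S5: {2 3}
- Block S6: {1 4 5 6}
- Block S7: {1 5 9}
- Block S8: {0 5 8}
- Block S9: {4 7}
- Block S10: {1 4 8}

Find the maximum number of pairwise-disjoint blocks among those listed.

S3, S5, S7, S9 are pairwise disjoint (S3={0,8}; S5={2,3}; S7={1,5,9}; S9={4,7}).
Every remaining block overlaps one of these, and no 5 of the listed blocks are pairwise disjoint, so 4 is the maximum.

4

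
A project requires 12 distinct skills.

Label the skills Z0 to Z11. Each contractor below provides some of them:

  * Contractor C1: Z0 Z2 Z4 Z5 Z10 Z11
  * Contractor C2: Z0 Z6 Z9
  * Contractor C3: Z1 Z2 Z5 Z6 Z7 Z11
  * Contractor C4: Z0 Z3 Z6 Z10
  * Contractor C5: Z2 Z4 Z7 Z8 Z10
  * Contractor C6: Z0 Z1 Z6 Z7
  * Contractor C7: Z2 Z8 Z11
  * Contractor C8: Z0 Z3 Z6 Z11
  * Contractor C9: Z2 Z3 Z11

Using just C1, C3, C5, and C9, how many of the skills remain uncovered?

Union of C1, C3, C5, C9 = {Z0, Z1, Z2, Z3, Z4, Z5, Z6, Z7, Z8, Z10, Z11}.
Not covered: Z9 — 1 skill.

1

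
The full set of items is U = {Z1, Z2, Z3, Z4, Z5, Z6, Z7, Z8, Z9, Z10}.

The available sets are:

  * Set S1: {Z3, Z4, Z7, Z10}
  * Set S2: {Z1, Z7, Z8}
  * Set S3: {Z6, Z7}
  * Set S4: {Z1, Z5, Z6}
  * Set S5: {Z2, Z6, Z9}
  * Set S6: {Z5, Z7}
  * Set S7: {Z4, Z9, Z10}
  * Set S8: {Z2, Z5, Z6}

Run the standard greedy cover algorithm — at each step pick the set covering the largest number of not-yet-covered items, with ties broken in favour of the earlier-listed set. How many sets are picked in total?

4

Greedy: pick S1 (covers 4 new) → pick S4 (covers 3 new) → pick S5 (covers 2 new) → pick S2 (covers 1 new). Total picks: 4.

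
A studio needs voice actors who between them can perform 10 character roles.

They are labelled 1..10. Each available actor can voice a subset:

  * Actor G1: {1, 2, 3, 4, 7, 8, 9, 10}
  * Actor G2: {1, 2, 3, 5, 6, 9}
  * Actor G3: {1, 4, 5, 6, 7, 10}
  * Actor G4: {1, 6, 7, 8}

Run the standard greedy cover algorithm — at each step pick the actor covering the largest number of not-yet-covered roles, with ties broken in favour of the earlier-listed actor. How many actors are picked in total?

Greedy: pick G1 (covers 8 new) → pick G2 (covers 2 new). Total picks: 2.

2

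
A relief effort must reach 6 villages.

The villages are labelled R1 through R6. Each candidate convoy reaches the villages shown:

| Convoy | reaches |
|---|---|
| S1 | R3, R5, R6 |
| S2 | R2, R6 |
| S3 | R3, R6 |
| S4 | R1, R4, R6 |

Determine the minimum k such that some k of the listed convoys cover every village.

Take {S1, S2, S4}. Their union is {R1, R2, R3, R4, R5, R6}, which is all 6 villages.
Only S4 contains R1, so S4 is forced; the remaining 3 villages need at least 2 more convoys (each remaining convoy adds at most 2) — so at least 3 convoys are needed, and 3 is optimal.

3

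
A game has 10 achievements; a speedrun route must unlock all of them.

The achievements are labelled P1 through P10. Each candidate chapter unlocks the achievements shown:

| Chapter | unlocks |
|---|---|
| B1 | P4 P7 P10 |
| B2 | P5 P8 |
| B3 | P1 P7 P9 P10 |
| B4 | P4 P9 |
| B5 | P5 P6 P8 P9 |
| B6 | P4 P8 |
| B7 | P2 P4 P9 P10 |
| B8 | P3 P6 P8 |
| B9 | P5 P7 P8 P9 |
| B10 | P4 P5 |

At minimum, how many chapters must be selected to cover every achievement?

B3 and B5 and B7 and B8 together: B3 ∪ B5 ∪ B7 ∪ B8 = {P1, P2, P3, P4, P5, P6, P7, P8, P9, P10} — every achievement is covered.
No 3 of the 10 chapters cover everything (all 120 combinations miss at least one achievement), so 4 is optimal.

4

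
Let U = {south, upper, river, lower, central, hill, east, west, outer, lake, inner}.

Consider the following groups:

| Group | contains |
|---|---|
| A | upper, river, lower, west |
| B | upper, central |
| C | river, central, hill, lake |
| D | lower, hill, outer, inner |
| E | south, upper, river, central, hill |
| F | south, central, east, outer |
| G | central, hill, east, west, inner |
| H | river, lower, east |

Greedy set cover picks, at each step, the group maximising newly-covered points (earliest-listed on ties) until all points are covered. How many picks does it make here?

Greedy: pick E (covers 5 new) → pick D (covers 3 new) → pick G (covers 2 new) → pick C (covers 1 new). Total picks: 4.

4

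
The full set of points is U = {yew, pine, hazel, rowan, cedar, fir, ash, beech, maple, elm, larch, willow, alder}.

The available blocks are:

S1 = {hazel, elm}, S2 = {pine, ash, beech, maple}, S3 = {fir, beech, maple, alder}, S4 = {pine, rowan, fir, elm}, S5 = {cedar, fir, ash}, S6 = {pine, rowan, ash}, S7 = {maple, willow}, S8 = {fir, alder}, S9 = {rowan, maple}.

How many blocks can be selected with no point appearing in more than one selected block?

4

S1, S6, S7, S8 are pairwise disjoint (S1={hazel,elm}; S6={pine,rowan,ash}; S7={maple,willow}; S8={fir,alder}).
Every remaining block overlaps one of these, and no 5 of the listed blocks are pairwise disjoint, so 4 is the maximum.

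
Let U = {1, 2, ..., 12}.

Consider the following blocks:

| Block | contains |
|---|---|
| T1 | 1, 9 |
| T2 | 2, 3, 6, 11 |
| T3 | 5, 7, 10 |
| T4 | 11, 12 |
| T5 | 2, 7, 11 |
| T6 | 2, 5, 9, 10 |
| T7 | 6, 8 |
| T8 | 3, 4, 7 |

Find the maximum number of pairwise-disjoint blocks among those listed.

4

T1, T4, T7, T8 are pairwise disjoint (T1={1,9}; T4={11,12}; T7={6,8}; T8={3,4,7}).
Every remaining block overlaps one of these, and no 5 of the listed blocks are pairwise disjoint, so 4 is the maximum.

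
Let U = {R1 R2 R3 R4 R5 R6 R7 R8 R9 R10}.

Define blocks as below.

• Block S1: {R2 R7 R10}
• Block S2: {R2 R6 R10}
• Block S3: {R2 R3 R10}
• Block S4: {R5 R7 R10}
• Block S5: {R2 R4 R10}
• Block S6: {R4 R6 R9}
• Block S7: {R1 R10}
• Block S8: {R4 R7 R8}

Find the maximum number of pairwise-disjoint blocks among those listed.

S3, S8 are pairwise disjoint (S3={R2,R3,R10}; S8={R4,R7,R8}).
Every remaining block overlaps one of these, and no 3 of the listed blocks are pairwise disjoint, so 2 is the maximum.

2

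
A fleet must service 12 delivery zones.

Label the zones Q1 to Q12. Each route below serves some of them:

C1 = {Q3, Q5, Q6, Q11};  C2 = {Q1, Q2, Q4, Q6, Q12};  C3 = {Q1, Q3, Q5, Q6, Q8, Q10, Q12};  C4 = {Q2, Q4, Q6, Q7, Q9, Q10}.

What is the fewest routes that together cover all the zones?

C1 and C3 and C4 together: C1 ∪ C3 ∪ C4 = {Q1, Q2, Q3, Q4, Q5, Q6, Q7, Q8, Q9, Q10, Q11, Q12} — every zone is covered.
Only C4 contains Q7, so C4 is forced; the remaining 6 zones need at least 2 more routes (each remaining route adds at most 5) — so at least 3 routes are needed, and 3 is optimal.

3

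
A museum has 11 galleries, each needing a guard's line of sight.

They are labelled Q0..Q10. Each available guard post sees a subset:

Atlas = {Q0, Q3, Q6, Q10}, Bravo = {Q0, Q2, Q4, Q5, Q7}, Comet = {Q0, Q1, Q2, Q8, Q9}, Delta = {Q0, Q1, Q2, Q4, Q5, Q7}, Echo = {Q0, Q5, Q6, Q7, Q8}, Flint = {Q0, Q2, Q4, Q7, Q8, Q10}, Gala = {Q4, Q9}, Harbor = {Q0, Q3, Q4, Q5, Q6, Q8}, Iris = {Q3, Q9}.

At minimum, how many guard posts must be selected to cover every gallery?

3

Take {Atlas, Comet, Delta}. Their union is {Q0, Q1, Q2, Q3, Q4, Q5, Q6, Q7, Q8, Q9, Q10}, which is all 11 galleries.
No 2 of the 9 guard posts cover everything (all 36 combinations miss at least one gallery), so 3 is optimal.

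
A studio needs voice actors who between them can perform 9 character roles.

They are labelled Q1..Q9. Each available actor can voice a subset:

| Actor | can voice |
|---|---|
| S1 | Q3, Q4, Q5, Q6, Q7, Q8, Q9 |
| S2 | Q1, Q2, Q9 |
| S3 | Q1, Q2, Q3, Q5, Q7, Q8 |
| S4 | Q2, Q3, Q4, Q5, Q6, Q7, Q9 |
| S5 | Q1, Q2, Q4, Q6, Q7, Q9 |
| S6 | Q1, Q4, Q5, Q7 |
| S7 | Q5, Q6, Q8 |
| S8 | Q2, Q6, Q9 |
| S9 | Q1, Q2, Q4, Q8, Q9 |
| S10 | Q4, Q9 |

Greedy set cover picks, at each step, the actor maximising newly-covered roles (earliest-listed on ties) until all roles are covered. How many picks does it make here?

Greedy: pick S1 (covers 7 new) → pick S2 (covers 2 new). Total picks: 2.

2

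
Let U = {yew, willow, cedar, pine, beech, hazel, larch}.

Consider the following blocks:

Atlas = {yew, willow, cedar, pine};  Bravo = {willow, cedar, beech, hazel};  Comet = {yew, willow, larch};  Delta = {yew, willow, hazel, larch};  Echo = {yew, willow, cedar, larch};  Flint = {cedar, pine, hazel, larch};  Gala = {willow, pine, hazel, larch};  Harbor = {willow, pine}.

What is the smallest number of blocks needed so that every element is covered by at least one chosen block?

Bravo, Comet, and Flint cover everything between them: the union {yew, willow, cedar, pine, beech, hazel, larch} is all of U.
Only Bravo contains beech, so Bravo is forced; the remaining 3 elements need at least 2 more blocks (each remaining block adds at most 2) — so at least 3 blocks are needed, and 3 is optimal.

3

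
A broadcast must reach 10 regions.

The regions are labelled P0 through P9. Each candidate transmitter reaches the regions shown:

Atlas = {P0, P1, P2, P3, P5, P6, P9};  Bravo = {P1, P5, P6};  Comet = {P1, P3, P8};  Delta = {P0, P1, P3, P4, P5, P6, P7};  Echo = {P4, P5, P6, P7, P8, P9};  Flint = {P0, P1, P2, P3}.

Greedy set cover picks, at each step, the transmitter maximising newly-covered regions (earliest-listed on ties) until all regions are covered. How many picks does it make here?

Greedy: pick Atlas (covers 7 new) → pick Echo (covers 3 new). Total picks: 2.

2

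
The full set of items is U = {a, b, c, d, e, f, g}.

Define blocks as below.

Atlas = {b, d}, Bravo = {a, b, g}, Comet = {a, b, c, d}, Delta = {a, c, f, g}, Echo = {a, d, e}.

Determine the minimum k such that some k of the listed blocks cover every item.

3

Comet and Delta and Echo together: Comet ∪ Delta ∪ Echo = {a, b, c, d, e, f, g} — every item is covered.
Only Echo contains e, so Echo is forced; the remaining 4 items need at least 2 more blocks (each remaining block adds at most 3) — so at least 3 blocks are needed, and 3 is optimal.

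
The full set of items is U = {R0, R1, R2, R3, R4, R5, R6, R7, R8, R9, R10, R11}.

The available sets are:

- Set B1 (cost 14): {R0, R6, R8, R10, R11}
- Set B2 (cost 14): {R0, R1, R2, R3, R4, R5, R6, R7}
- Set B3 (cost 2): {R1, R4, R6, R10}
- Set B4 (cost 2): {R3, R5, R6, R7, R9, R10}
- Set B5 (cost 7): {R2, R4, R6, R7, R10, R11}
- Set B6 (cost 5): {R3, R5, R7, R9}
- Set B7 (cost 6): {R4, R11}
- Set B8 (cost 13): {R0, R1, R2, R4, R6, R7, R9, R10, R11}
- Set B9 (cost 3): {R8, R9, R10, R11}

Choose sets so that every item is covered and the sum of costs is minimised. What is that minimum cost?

B2, B9 together cover every item (B2 ∪ B9 = {R0, R1, R2, R3, R4, R5, R6, R7, R8, R9, R10, R11}); total cost 14 + 3 = 17.
The greedy pick B4, B3, B9, B8 costs 20; no covering selection beats 17.

17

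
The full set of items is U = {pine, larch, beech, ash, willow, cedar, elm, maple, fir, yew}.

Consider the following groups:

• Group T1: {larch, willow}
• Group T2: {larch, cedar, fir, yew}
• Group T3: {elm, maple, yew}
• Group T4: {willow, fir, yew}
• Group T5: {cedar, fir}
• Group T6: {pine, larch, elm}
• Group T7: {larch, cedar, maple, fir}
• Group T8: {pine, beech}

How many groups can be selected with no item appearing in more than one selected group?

T1, T3, T5, T8 are pairwise disjoint (T1={larch,willow}; T3={elm,maple,yew}; T5={cedar,fir}; T8={pine,beech}).
Every remaining group overlaps one of these, and no 5 of the listed groups are pairwise disjoint, so 4 is the maximum.

4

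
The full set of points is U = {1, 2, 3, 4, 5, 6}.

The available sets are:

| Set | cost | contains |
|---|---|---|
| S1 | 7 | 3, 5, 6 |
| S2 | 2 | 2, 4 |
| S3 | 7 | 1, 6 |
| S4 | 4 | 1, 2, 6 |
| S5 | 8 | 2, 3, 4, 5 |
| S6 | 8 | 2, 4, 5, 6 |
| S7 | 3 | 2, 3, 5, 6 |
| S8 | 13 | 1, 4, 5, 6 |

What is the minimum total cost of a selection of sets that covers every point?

9

S2, S4, S7 together cover every point (S2 ∪ S4 ∪ S7 = {1, 2, 3, 4, 5, 6}); total cost 2 + 4 + 3 = 9.
No covering selection has total cost below 9.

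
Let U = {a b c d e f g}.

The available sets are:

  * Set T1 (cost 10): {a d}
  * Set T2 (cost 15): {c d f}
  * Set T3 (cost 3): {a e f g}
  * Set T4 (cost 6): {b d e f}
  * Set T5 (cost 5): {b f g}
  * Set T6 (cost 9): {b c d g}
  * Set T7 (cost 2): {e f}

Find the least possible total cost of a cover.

T3, T6 together cover every item (T3 ∪ T6 = {a, b, c, d, e, f, g}); total cost 3 + 9 = 12.
The greedy pick T3, T4, T6 costs 18; no covering selection beats 12.

12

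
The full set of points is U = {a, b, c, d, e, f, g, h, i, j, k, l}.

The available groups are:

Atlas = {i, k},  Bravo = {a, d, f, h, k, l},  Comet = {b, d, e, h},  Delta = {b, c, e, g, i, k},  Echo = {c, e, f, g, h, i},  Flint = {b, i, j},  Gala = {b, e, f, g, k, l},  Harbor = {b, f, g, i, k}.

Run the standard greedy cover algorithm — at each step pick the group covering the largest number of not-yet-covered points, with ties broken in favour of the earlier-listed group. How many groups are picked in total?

3

Greedy: pick Bravo (covers 6 new) → pick Delta (covers 5 new) → pick Flint (covers 1 new). Total picks: 3.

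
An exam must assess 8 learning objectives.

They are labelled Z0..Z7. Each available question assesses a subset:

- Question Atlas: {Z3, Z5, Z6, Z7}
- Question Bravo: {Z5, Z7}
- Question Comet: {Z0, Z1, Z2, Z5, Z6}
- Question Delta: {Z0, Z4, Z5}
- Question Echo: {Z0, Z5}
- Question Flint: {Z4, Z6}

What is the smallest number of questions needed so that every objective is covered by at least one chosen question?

3

Atlas and Comet and Delta together: Atlas ∪ Comet ∪ Delta = {Z0, Z1, Z2, Z3, Z4, Z5, Z6, Z7} — every objective is covered.
Only Comet contains Z1, so Comet is forced; the remaining 3 objectives need at least 2 more questions (each remaining question adds at most 2) — so at least 3 questions are needed, and 3 is optimal.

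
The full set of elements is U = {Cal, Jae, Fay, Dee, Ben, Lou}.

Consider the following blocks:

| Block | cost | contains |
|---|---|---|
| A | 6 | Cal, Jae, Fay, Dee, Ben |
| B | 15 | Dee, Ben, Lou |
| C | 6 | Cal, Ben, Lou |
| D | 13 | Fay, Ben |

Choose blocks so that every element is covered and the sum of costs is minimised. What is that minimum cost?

A, C together cover every element (A ∪ C = {Cal, Jae, Fay, Dee, Ben, Lou}); total cost 6 + 6 = 12.
No covering selection has total cost below 12.

12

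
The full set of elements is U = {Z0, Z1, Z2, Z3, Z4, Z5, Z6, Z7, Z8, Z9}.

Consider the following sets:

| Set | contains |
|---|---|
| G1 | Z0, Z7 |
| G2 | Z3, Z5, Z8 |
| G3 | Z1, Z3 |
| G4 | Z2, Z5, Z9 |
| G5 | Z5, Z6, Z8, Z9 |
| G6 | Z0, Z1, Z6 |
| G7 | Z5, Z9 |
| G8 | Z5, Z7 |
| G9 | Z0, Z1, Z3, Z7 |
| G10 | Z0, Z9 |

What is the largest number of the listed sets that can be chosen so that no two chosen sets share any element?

G3, G8, G10 are pairwise disjoint (G3={Z1,Z3}; G8={Z5,Z7}; G10={Z0,Z9}).
Every remaining set overlaps one of these, and no 4 of the listed sets are pairwise disjoint, so 3 is the maximum.

3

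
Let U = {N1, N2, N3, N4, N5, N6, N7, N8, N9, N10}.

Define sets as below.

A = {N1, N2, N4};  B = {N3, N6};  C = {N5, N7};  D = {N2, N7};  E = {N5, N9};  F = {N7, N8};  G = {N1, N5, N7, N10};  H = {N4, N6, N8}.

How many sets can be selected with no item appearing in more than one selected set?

4

A, B, E, F are pairwise disjoint (A={N1,N2,N4}; B={N3,N6}; E={N5,N9}; F={N7,N8}).
Every remaining set overlaps one of these, and no 5 of the listed sets are pairwise disjoint, so 4 is the maximum.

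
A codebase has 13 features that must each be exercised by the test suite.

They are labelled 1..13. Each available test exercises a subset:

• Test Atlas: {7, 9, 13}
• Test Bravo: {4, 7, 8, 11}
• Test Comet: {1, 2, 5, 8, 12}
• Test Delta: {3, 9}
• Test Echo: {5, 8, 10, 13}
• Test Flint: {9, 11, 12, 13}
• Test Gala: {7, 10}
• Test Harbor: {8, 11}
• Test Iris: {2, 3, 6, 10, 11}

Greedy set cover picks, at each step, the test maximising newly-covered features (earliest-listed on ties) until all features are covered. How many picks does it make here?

4

Greedy: pick Comet (covers 5 new) → pick Iris (covers 4 new) → pick Atlas (covers 3 new) → pick Bravo (covers 1 new). Total picks: 4.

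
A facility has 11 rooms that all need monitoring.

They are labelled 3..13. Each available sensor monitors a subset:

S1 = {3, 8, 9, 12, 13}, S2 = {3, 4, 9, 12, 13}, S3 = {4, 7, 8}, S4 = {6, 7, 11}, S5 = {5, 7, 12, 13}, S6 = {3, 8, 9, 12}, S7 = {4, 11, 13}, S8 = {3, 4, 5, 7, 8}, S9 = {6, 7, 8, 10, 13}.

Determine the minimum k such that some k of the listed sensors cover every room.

S1 and S4 and S8 and S9 together: S1 ∪ S4 ∪ S8 ∪ S9 = {3, 4, 5, 6, 7, 8, 9, 10, 11, 12, 13} — every room is covered.
No 3 of the 9 sensors cover everything (all 84 combinations miss at least one room), so 4 is optimal.

4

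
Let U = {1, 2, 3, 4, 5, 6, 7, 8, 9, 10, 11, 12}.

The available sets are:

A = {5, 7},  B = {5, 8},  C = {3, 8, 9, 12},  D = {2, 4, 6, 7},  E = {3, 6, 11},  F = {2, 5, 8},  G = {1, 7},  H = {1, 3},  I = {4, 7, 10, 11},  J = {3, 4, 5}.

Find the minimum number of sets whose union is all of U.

5

Take {C, D, G, I, J}. Their union is {1, 2, 3, 4, 5, 6, 7, 8, 9, 10, 11, 12}, which is all 12 items.
No 4 of the 10 sets cover everything (all 210 combinations miss at least one item), so 5 is optimal.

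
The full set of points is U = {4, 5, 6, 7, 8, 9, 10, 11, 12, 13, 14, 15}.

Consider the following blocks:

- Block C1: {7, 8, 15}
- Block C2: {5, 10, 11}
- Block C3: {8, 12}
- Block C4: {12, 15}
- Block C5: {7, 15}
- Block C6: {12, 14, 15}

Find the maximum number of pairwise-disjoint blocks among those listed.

C2, C3, C5 are pairwise disjoint (C2={5,10,11}; C3={8,12}; C5={7,15}).
Every remaining block overlaps one of these, and no 4 of the listed blocks are pairwise disjoint, so 3 is the maximum.

3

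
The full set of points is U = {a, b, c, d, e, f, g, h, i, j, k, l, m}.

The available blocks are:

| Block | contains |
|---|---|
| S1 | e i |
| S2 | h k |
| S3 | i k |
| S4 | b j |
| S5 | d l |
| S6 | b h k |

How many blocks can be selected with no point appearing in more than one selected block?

4

S1, S2, S4, S5 are pairwise disjoint (S1={e,i}; S2={h,k}; S4={b,j}; S5={d,l}).
Every remaining block overlaps one of these, and no 5 of the listed blocks are pairwise disjoint, so 4 is the maximum.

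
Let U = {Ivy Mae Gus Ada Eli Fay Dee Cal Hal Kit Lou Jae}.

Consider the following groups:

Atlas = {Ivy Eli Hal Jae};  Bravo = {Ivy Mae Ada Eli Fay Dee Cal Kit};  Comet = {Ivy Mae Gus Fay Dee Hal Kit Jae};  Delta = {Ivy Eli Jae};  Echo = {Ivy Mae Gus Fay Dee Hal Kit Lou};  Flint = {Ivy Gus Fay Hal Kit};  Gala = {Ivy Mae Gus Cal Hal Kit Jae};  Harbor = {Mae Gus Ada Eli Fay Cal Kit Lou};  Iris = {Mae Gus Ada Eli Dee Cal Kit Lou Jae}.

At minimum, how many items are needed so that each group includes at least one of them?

Take H = {Eli, Kit}. Each listed group contains at least one of these, so H is a hitting set of size 2.
No single item lies in every group, so at least 2 are needed and 2 is optimal.

2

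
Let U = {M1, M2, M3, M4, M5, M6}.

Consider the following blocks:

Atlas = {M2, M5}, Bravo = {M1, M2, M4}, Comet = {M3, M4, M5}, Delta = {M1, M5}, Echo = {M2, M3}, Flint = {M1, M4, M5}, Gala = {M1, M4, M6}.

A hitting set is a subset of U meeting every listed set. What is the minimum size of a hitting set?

3

H = {M2, M4, M5} meets every block (each contains at least one member of H), and |H| = 3.
No choice of 2 points meets every block, so 3 is the minimum.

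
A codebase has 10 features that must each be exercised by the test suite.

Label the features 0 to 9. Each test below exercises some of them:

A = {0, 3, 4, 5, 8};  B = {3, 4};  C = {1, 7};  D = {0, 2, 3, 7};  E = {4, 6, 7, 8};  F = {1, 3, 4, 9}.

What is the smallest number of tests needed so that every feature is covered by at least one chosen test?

4

A and D and E and F together: A ∪ D ∪ E ∪ F = {0, 1, 2, 3, 4, 5, 6, 7, 8, 9} — every feature is covered.
Only A contains 5, so A is forced; the remaining 5 features need at least 3 more tests (each remaining test adds at most 2) — so at least 4 tests are needed, and 4 is optimal.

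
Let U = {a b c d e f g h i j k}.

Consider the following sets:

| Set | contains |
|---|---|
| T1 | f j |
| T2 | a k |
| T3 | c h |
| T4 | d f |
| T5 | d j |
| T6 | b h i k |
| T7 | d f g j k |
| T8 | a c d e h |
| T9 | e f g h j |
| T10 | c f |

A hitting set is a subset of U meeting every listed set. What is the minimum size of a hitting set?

4

Take T = {c, f, j, k}. Each listed set contains at least one of these, so T is a hitting set of size 4.
No choice of 3 elements meets every set, so 4 is the minimum.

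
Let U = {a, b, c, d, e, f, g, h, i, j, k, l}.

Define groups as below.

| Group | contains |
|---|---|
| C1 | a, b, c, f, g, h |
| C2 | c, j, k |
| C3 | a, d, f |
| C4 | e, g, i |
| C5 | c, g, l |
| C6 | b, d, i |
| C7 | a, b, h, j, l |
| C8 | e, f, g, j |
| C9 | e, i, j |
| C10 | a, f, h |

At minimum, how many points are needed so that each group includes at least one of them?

The 4 points {a, c, e, i} hit every group.
No choice of 3 points meets every group, so 4 is the minimum.

4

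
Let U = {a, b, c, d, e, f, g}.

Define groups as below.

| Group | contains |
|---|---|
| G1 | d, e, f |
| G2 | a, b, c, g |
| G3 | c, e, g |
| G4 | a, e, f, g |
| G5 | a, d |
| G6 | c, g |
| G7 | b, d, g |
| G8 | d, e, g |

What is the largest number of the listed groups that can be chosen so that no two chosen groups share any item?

G3, G5 are pairwise disjoint (G3={c,e,g}; G5={a,d}).
Every remaining group overlaps one of these, and no 3 of the listed groups are pairwise disjoint, so 2 is the maximum.

2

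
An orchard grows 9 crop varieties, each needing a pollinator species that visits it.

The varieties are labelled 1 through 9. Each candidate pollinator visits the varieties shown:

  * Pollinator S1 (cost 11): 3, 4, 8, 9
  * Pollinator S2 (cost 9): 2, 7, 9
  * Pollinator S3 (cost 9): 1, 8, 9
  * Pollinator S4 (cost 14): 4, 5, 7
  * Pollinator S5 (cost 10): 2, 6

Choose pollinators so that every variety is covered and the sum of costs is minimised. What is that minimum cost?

44

S1, S3, S4, S5 together cover every variety (S1 ∪ S3 ∪ S4 ∪ S5 = {1, 2, 3, 4, 5, 6, 7, 8, 9}); total cost 11 + 9 + 14 + 10 = 44.
The greedy pick S1, S2, S3, S5, S4 costs 53; no covering selection beats 44.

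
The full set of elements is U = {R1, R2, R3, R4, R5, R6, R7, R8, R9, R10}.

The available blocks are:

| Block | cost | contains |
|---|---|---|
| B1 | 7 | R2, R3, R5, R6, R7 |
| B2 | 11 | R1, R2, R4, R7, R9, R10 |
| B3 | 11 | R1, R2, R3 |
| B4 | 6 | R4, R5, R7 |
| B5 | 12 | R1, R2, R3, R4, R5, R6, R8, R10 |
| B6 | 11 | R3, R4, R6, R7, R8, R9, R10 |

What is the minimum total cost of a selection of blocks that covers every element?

B2, B5 together cover every element (B2 ∪ B5 = {R1, R2, R3, R4, R5, R6, R7, R8, R9, R10}); total cost 11 + 12 = 23.
The greedy pick B1, B2, B6 costs 29; no covering selection beats 23.

23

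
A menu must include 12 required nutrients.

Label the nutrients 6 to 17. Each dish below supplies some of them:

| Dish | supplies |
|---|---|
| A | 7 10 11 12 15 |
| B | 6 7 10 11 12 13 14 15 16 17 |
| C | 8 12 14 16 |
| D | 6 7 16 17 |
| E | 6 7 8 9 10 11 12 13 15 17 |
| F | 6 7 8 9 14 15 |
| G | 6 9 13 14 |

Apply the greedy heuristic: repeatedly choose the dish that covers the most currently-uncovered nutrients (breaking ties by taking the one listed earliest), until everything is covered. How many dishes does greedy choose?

2

Greedy: pick B (covers 10 new) → pick E (covers 2 new). Total picks: 2.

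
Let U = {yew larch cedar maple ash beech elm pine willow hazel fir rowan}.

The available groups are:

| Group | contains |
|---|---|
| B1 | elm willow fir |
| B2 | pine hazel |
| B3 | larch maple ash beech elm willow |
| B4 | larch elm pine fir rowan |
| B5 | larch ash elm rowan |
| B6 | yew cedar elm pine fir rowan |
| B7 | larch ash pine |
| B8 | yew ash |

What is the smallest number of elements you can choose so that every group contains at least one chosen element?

Take H = {ash, hazel, fir}. Each listed group contains at least one of these, so H is a hitting set of size 3.
The groups B1, B2, B8 are pairwise disjoint, so any hitting set needs a separate element for each — at least 3. Hence 3 is optimal.

3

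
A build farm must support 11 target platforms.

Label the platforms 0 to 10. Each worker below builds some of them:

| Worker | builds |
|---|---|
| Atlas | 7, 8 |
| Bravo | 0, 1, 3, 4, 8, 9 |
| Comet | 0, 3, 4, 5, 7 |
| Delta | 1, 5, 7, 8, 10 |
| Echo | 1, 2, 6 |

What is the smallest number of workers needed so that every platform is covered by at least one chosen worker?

3

Take {Bravo, Delta, Echo}. Their union is {0, 1, 2, 3, 4, 5, 6, 7, 8, 9, 10}, which is all 11 platforms.
Only Echo contains 2, so Echo is forced; the remaining 8 platforms need at least 2 more workers (each remaining worker adds at most 5) — so at least 3 workers are needed, and 3 is optimal.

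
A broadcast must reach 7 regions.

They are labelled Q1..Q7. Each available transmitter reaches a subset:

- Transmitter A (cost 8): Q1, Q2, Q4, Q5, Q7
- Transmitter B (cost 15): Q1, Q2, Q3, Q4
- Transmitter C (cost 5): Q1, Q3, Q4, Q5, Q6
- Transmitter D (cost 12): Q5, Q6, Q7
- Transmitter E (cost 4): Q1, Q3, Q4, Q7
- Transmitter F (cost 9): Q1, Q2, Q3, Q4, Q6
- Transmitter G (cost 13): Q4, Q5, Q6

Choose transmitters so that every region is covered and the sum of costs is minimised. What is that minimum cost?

13

A, C together cover every region (A ∪ C = {Q1, Q2, Q3, Q4, Q5, Q6, Q7}); total cost 8 + 5 = 13.
No covering selection has total cost below 13.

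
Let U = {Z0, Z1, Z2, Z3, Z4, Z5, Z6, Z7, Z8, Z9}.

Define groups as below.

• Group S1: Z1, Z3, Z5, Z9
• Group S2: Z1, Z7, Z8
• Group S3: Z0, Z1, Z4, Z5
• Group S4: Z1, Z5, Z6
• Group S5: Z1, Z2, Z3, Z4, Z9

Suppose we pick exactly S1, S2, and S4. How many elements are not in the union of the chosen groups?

Union of S1, S2, S4 = {Z1, Z3, Z5, Z6, Z7, Z8, Z9}.
Not covered: Z0, Z2, Z4 — 3 elements.

3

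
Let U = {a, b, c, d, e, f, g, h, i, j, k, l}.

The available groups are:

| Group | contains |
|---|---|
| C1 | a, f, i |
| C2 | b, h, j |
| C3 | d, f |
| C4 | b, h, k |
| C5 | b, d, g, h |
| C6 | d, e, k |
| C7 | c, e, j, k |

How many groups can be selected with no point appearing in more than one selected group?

C1, C2, C6 are pairwise disjoint (C1={a,f,i}; C2={b,h,j}; C6={d,e,k}).
Every remaining group overlaps one of these, and no 4 of the listed groups are pairwise disjoint, so 3 is the maximum.

3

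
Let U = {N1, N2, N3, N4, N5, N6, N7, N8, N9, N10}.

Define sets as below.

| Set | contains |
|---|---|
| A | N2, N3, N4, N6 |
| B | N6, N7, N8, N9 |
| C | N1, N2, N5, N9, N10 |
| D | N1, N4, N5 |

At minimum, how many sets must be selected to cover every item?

3

A, B, and C cover everything between them: the union {N1, N2, N3, N4, N5, N6, N7, N8, N9, N10} is all of U.
Only A contains N3, so A is forced; the remaining 6 items need at least 2 more sets (each remaining set adds at most 4) — so at least 3 sets are needed, and 3 is optimal.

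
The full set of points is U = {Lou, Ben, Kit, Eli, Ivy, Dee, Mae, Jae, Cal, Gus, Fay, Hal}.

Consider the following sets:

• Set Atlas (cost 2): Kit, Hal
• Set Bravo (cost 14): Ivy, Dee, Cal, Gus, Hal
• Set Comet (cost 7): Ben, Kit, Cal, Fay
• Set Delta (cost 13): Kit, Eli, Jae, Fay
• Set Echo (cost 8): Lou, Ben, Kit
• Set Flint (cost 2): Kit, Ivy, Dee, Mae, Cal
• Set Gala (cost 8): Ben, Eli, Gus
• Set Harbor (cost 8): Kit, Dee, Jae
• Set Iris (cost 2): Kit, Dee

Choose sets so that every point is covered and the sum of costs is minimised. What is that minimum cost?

33

Atlas, Delta, Echo, Flint, Gala together cover every point (Atlas ∪ Delta ∪ Echo ∪ Flint ∪ Gala = {Lou, Ben, Kit, Eli, Ivy, Dee, Mae, Jae, Cal, Gus, Fay, Hal}); total cost 2 + 13 + 8 + 2 + 8 = 33.
No covering selection has total cost below 33.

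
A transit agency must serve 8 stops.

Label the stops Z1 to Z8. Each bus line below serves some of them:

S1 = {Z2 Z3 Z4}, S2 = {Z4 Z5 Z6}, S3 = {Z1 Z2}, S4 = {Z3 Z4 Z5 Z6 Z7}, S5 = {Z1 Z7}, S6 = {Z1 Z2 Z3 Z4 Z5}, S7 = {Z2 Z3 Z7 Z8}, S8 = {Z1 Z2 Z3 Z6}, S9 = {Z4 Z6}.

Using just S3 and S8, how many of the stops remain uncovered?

4

Union of S3, S8 = {Z1, Z2, Z3, Z6}.
Not covered: Z4, Z5, Z7, Z8 — 4 stops.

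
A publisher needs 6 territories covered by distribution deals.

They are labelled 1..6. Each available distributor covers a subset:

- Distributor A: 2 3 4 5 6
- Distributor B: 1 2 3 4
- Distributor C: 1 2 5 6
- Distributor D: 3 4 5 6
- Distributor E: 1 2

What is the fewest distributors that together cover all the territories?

D and E together: D ∪ E = {1, 2, 3, 4, 5, 6} — every territory is covered.
No single distributor has all 6 territories (the largest, A, has 5), so 2 is optimal.

2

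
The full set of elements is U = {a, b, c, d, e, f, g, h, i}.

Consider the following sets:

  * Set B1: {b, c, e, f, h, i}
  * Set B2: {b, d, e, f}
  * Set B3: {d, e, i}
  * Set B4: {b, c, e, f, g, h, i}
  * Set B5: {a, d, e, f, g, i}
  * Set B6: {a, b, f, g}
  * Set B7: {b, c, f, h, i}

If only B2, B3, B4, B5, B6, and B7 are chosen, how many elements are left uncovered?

Union of B2, B3, B4, B5, B6, B7 = {a, b, c, d, e, f, g, h, i} — that's every element, so 0 are uncovered.

0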